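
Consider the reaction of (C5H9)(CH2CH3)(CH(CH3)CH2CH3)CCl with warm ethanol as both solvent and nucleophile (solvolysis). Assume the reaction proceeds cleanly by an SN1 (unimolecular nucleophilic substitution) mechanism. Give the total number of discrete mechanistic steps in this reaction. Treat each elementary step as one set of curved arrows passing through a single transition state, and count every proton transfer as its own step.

Step 1: Rate-determining heterolysis of the C–Cl bond gives Cl⁻ and a tertiary carbocation.
(No 1,2-shift: no single shift to an adjacent carbon would give a more stable cation.)
Step 2: Nucleophilic capture: the oxygen of CH3CH2OH bonds to the cationic carbon, producing an oxonium-ion intermediate.
Step 3: Deprotonation of the oxonium oxygen by solvent ethanol yields the neutral ether.
Total: 3 elementary steps.

3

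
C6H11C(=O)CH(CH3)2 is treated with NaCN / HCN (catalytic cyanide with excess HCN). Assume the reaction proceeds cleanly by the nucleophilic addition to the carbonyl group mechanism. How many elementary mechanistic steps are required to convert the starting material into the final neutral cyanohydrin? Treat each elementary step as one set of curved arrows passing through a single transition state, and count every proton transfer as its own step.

Step 1: A lone pair / filled orbital on CN⁻ attacks the electrophilic carbonyl carbon; the π(C=O) electrons shift onto oxygen, producing a tetrahedral alkoxide intermediate.
Step 2: Proton transfer from HCN to the alkoxide furnishes a cyanohydrin (and releases another CN⁻ to continue the reaction).
Total: 2 elementary steps.

2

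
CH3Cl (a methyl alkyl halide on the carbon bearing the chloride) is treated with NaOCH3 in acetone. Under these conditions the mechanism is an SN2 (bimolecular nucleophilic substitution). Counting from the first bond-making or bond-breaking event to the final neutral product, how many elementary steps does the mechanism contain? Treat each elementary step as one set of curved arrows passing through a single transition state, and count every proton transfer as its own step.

1

Step 1: The methoxide nucleophile donates a lone pair from O to the α-carbon in a backside attack; simultaneously the C–Cl σ-bond breaks and both of its electrons leave with Cl⁻. One concerted step with inversion of configuration.
Total: 1 elementary step.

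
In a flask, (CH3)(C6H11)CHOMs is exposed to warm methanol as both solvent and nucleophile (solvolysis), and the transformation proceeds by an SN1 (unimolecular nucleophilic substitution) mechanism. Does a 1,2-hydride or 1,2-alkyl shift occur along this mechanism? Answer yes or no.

The first-formed carbocation is secondary.
The adjacent cyclohexyl carbon already bears 2 other carbon substituents and has a hydrogen to migrate; after a 1,2-hydride shift from that carbon the positive charge sits on a tertiary centre.
Tertiary is more stable than secondary, so the shift occurs.

yes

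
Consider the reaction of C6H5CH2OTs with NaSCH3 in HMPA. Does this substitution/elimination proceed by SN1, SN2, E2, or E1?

Conditions: a primary substrate with a strong nucleophile in the polar aprotic solvent HMPA.
These conditions are the textbook signature of the SN2 pathway.
An unhindered substrate with a strong nucleophile in a polar aprotic solvent favours one-step backside displacement.

SN2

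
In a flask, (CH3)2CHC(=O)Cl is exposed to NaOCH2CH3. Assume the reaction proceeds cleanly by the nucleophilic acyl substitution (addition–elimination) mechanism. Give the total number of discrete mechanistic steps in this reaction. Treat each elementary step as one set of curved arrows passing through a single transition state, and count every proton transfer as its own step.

2

Step 1: Nucleophilic addition of CH3CH2O⁻ to the acyl carbon breaks the π(C=O) bond and yields a tetrahedral, anionic intermediate.
Step 2: Collapse of the tetrahedral intermediate: the alkoxide oxygen pushes its lone pair back to re-form C=O while Cl⁻ leaves.
Total: 2 elementary steps.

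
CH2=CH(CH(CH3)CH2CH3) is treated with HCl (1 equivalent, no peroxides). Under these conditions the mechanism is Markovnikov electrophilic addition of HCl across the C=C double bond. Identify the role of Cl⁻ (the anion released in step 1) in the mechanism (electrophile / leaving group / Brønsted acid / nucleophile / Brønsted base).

Step 3: Nucleophilic attack by Cl⁻ on the carbocation completes the addition, giving R–Cl.
Cl⁻ (the anion released in step 1) donates an electron pair to form a new σ-bond to carbon — it is the nucleophile.

nucleophile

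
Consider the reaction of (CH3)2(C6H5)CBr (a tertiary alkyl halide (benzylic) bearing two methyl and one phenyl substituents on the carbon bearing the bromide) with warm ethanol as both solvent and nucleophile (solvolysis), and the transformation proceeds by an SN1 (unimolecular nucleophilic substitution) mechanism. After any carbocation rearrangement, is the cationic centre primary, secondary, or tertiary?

Step 1: Rate-determining heterolysis of the C–Br bond gives Br⁻ and a tertiary carbocation.
No single 1,2-shift to an adjacent carbon would give a more-substituted cation, so no rearrangement occurs.

tertiary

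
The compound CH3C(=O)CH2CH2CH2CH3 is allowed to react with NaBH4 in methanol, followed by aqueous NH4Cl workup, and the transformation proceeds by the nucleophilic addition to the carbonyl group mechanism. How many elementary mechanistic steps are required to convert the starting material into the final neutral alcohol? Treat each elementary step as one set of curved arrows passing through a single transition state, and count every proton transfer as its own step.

Step 1: Nucleophilic addition: H⁻ (delivered from BH4⁻) adds to the carbonyl carbon, pushing the π(C=O) electron pair onto oxygen and giving a tetrahedral alkoxide.
Step 2: The alkoxide picks up a proton during aqueous NH4Cl workup to yield an alcohol.
Total: 2 elementary steps.

2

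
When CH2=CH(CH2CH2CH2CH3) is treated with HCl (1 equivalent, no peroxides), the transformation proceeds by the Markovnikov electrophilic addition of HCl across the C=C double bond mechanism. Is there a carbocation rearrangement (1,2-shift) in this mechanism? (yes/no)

no

The first-formed carbocation is secondary.
No single 1,2-shift to an adjacent carbon would produce a more-substituted cation than the one already present, so no rearrangement occurs.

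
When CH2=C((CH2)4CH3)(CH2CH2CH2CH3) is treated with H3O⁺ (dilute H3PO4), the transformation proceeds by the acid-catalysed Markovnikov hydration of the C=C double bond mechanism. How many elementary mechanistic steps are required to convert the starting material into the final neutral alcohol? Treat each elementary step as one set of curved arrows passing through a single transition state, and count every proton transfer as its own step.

3

Step 1: Protonation of the alkene by H3O⁺: the π bond acts as the nucleophile and picks up H⁺, giving the more stable (Markovnikov) tertiary carbocation. H2O is released.
(No 1,2-shift: no single shift to an adjacent carbon would give a more stable cation.)
Step 2: Water acts as the nucleophile: an oxygen lone pair bonds to the cationic carbon, giving an oxonium-ion intermediate.
Step 3: H2O removes a proton from the oxonium oxygen, regenerating H3O⁺ and giving the neutral alcohol.
Total: 3 elementary steps.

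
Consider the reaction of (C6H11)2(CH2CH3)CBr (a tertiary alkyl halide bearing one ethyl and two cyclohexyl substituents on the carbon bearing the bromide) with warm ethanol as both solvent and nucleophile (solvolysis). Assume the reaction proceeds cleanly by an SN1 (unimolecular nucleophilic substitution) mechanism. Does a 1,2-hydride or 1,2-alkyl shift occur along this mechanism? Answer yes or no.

The first-formed carbocation is tertiary.
No single 1,2-shift to an adjacent carbon would produce a more-substituted cation than the one already present, so no rearrangement occurs.

no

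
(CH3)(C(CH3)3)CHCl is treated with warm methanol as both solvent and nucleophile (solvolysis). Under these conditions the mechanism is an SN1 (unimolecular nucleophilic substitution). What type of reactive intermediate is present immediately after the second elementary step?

Step 1: Rate-determining heterolysis of the C–Cl bond gives Cl⁻ and a secondary carbocation.
Step 2: Carbocation rearrangement: a 1,2-methyl shift from the adjacent tert-butyl carbon converts the initially-formed secondary cation into the more stable tertiary cation.
After step 2 the species present is a tertiary carbocation.

tertiary carbocation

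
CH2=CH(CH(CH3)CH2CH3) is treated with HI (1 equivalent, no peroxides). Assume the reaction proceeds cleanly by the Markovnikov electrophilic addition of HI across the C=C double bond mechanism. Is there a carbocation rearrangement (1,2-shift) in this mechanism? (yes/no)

The first-formed carbocation is secondary.
The adjacent sec-butyl carbon already bears 2 other carbon substituents and has a hydrogen to migrate; after a 1,2-hydride shift from that carbon the positive charge sits on a tertiary centre.
Tertiary is more stable than secondary, so the shift occurs.

yes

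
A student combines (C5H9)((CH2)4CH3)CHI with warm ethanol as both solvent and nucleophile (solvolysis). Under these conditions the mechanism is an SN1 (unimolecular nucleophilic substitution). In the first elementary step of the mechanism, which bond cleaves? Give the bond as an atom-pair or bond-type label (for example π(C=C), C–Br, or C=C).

C–I

Step 1: Ionisation: the C–I σ-bond cleaves heterolytically; both bonding electrons depart with I⁻, leaving a secondary carbocation at the α-carbon.
The bond broken in this step is the C–I bond.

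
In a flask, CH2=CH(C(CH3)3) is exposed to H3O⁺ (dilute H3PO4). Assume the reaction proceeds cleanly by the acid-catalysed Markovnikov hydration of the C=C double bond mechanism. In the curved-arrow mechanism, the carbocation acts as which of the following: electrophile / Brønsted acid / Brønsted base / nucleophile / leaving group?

electrophile

Step 3: Nucleophilic capture of the cation by H2O produces the protonated alcohol (an oxonium ion).
The carbocation accepts an electron pair into an empty or π* orbital — it is the electrophile.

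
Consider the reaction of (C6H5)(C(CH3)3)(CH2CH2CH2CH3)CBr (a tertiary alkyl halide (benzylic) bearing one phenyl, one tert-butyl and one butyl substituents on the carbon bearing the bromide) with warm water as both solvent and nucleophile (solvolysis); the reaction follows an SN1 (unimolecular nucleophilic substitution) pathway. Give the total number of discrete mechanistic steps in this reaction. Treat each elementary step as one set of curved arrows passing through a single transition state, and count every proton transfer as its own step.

3

Step 1: Rate-determining heterolysis of the C–Br bond gives Br⁻ and a tertiary carbocation.
(No 1,2-shift: no single shift to an adjacent carbon would give a more stable cation.)
Step 2: Nucleophilic capture: the oxygen of H2O bonds to the cationic carbon, producing an oxonium-ion intermediate.
Step 3: Proton transfer from the O–H of the oxonium ion to a solvent molecule delivers the neutral alcohol.
Total: 3 elementary steps.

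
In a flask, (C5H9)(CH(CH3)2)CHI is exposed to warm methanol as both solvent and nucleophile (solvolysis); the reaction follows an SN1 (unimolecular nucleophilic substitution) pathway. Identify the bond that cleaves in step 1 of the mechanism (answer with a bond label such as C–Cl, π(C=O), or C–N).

C–I

Step 1: Ionisation: the C–I σ-bond cleaves heterolytically; both bonding electrons depart with I⁻, leaving a secondary carbocation at the α-carbon.
The bond broken in this step is the C–I bond.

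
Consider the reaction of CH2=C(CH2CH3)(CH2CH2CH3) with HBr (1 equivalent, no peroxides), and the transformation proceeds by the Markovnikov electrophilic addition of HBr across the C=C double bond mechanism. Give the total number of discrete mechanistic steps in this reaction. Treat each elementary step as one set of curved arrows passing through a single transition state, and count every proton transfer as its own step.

2

Step 1: Electrophilic addition begins with the π(C=C) electrons forming a bond to the proton of HBr. Following Markovnikov's rule, the resulting cation is tertiary. The H–Br bond breaks heterolytically, releasing Br⁻.
(No 1,2-shift: no single shift to an adjacent carbon would give a more stable cation.)
Step 2: Br⁻ captures the cation: a lone pair on Br⁻ fills the empty p orbital, producing the alkyl halide product.
Total: 2 elementary steps.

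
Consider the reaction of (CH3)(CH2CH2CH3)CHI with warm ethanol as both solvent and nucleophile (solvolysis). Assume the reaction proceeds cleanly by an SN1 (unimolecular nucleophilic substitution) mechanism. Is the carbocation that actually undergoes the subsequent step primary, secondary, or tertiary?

secondary

Step 1: Ionisation: the C–I σ-bond cleaves heterolytically; both bonding electrons depart with I⁻, leaving a secondary carbocation at the α-carbon.
No single 1,2-shift to an adjacent carbon would give a more-substituted cation, so no rearrangement occurs.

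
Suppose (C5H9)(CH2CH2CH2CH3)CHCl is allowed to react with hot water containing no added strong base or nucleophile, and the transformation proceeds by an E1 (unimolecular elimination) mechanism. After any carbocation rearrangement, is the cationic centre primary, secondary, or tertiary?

Step 1: Ionisation: the C–Cl σ-bond cleaves heterolytically; both bonding electrons depart with Cl⁻, leaving a secondary carbocation at the α-carbon.
Step 2: Carbocation rearrangement: a 1,2-hydride shift from the adjacent cyclopentyl carbon converts the initially-formed secondary cation into the more stable tertiary cation.
The cation rearranges from secondary to tertiary via a 1,2-hydride shift from the adjacent cyclopentyl carbon; the tertiary cation is what reacts next.

tertiary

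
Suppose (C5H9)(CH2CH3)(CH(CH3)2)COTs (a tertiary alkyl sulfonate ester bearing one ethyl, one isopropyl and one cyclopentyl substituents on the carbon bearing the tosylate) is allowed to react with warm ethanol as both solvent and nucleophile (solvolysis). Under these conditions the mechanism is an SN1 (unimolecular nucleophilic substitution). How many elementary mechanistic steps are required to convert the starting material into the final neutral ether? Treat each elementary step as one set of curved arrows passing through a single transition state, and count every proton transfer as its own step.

3

Step 1: The C–O bond breaks with both electrons going to the tosylate; TsO⁻ leaves and a tertiary carbocation remains.
(No 1,2-shift: no single shift to an adjacent carbon would give a more stable cation.)
Step 2: Nucleophilic capture: the oxygen of CH3CH2OH bonds to the cationic carbon, producing an oxonium-ion intermediate.
Step 3: Proton transfer from the O–H of the oxonium ion to a solvent molecule delivers the neutral ether.
Total: 3 elementary steps.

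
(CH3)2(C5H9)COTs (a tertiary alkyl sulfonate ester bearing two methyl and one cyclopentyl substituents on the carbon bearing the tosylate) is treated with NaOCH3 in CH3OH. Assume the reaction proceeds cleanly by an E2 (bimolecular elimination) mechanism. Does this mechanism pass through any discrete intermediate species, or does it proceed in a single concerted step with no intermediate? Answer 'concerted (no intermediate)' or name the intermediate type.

concerted (no intermediate)

In one step, CH3O⁻ pulls off a β-proton, the C–O bond cleaves, and a C=C double bond forms between the α- and β-carbons (E2, anti elimination).
All bond changes occur in one transition state; no discrete intermediate is formed.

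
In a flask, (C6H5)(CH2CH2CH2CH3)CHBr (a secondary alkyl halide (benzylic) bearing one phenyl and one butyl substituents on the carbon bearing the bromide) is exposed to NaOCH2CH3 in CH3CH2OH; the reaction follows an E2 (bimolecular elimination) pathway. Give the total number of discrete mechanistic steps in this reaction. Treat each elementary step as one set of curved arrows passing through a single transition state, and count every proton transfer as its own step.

1

Step 1: In one step, CH3CH2O⁻ pulls off a β-proton, the C–Br bond cleaves, and a C=C double bond forms between the α- and β-carbons (E2, anti elimination).
Total: 1 elementary step.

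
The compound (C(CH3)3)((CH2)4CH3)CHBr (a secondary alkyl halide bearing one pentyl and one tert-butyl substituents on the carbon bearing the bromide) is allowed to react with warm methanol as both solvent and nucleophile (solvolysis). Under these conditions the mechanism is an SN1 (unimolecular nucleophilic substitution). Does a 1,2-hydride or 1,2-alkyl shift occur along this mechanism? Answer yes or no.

The first-formed carbocation is secondary.
The adjacent tert-butyl carbon has no hydrogen but bears methyl groups; migration of one methyl with its bonding pair (a 1,2-methyl shift) places the charge on a tertiary centre.
Tertiary is more stable than secondary, so the shift occurs.

yes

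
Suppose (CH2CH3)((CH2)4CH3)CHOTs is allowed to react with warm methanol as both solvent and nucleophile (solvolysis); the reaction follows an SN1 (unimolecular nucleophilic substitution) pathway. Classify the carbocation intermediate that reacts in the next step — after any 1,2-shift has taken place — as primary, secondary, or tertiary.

secondary

Step 1: Ionisation: the C–O σ-bond cleaves heterolytically; both bonding electrons depart with TsO⁻, leaving a secondary carbocation at the α-carbon.
No single 1,2-shift to an adjacent carbon would give a more-substituted cation, so no rearrangement occurs.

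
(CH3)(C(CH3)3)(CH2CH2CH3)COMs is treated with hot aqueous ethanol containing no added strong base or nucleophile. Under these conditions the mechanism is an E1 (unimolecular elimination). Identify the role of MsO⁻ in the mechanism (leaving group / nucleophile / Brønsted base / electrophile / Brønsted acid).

Step 1: Unassisted departure of MsO⁻ (taking the C–O bonding pair) generates a tertiary carbocation.
MsO⁻ departs with both electrons of the breaking σ-bond — that is the definition of a leaving group.

leaving group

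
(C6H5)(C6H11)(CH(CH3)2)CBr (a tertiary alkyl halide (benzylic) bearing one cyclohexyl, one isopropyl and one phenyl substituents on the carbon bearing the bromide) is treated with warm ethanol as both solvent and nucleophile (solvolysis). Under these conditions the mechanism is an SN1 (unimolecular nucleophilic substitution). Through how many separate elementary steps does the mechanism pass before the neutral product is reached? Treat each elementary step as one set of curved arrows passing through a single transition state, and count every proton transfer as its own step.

Step 1: Ionisation: the C–Br σ-bond cleaves heterolytically; both bonding electrons depart with Br⁻, leaving a tertiary carbocation at the α-carbon.
(No 1,2-shift: no single shift to an adjacent carbon would give a more stable cation.)
Step 2: A lone pair on the oxygen of CH3CH2OH attacks the carbocation, forming a new C–O σ-bond and an oxonium ion.
Step 3: Deprotonation of the oxonium oxygen by solvent ethanol yields the neutral ether.
Total: 3 elementary steps.

3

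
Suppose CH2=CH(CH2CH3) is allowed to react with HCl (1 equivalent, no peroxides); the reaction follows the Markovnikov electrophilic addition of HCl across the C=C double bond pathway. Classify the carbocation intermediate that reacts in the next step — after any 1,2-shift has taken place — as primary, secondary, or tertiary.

Step 1: Electrophilic addition begins with the π(C=C) electrons forming a bond to the proton of HCl. Following Markovnikov's rule, the resulting cation is secondary. The H–Cl bond breaks heterolytically, releasing Cl⁻.
No single 1,2-shift to an adjacent carbon would give a more-substituted cation, so no rearrangement occurs.

secondary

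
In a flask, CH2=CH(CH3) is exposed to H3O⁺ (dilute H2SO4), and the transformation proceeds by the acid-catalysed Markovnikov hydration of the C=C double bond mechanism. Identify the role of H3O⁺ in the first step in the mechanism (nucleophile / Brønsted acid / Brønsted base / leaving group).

Brønsted acid

Step 1: Protonation of the alkene by H3O⁺: the π bond acts as the nucleophile and picks up H⁺, giving the more stable (Markovnikov) secondary carbocation. H2O is released.
H3O⁺ in the first step donates a proton in a proton-transfer step — a Brønsted acid.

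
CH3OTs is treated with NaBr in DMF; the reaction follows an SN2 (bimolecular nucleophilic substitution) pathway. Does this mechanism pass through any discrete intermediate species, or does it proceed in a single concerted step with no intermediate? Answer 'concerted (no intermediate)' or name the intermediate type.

concerted (no intermediate)

Br⁻ attacks the back face of the α-carbon while TsO⁻ departs with the C–O bonding pair — a single concerted displacement through a pentacoordinate transition state.
All bond changes occur in one transition state; no discrete intermediate is formed.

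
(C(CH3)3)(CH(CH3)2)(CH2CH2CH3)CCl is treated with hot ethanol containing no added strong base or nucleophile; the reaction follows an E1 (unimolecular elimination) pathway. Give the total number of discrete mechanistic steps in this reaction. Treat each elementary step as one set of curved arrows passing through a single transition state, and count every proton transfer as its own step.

Step 1: Unassisted departure of Cl⁻ (taking the C–Cl bonding pair) generates a tertiary carbocation.
(No 1,2-shift: no single shift to an adjacent carbon would give a more stable cation.)
Step 2: An ethanol molecule (solvent) deprotonates a β-carbon; as the C–H bond breaks, those electrons form the new alkene π bond.
Total: 2 elementary steps.

2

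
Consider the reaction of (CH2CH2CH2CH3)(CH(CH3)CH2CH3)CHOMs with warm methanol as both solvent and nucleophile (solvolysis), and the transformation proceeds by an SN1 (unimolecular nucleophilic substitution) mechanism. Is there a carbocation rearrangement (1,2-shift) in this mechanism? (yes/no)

The first-formed carbocation is secondary.
The adjacent sec-butyl carbon already bears 2 other carbon substituents and has a hydrogen to migrate; after a 1,2-hydride shift from that carbon the positive charge sits on a tertiary centre.
Tertiary is more stable than secondary, so the shift occurs.

yes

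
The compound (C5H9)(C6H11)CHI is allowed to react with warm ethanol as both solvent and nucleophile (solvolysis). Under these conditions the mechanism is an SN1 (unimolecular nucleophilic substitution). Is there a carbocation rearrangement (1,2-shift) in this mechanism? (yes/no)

yes

The first-formed carbocation is secondary.
The adjacent cyclohexyl carbon already bears 2 other carbon substituents and has a hydrogen to migrate; after a 1,2-hydride shift from that carbon the positive charge sits on a tertiary centre.
Tertiary is more stable than secondary, so the shift occurs.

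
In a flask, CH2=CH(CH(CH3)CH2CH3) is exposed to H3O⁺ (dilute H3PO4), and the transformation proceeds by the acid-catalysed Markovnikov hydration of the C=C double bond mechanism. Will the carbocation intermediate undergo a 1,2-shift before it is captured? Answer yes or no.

yes

The first-formed carbocation is secondary.
The adjacent sec-butyl carbon already bears 2 other carbon substituents and has a hydrogen to migrate; after a 1,2-hydride shift from that carbon the positive charge sits on a tertiary centre.
Tertiary is more stable than secondary, so the shift occurs.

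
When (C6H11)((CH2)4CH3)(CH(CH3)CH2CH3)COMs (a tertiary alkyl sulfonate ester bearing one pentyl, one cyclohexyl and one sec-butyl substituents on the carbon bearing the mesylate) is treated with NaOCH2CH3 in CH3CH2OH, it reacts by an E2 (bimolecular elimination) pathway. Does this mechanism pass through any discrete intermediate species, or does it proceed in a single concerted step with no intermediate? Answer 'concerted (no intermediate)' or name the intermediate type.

Concerted anti-periplanar elimination: CH3CH2O⁻ abstracts a β-H while MsO⁻ leaves, and the C–H electrons become the new C=C π bond — all in a single transition state.
All bond changes occur in one transition state; no discrete intermediate is formed.

concerted (no intermediate)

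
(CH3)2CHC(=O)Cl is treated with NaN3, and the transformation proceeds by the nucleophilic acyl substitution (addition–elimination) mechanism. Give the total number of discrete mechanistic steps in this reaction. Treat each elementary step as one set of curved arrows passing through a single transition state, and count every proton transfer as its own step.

Step 1: A lone pair on the N of N3⁻ attacks the electrophilic acyl carbon; the π(C=O) electrons move onto oxygen, giving a tetrahedral intermediate.
Step 2: Elimination step: re-formation of the carbonyl π bond drives out Cl⁻, giving the new acyl compound.
Total: 2 elementary steps.

2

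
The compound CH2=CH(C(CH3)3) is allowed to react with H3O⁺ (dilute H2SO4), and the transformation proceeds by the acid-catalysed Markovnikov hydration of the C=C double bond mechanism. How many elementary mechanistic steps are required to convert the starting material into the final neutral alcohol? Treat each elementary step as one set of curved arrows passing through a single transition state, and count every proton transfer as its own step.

4

Step 1: Protonation of the alkene by H3O⁺: the π bond acts as the nucleophile and picks up H⁺, giving the more stable (Markovnikov) secondary carbocation. H2O is released.
Step 2: A methyl group with its bonding pair migrates from the adjacent tert-butyl carbon to the cationic centre — a 1,2-methyl shift — upgrading the secondary cation to a tertiary one.
Step 3: A lone pair on the oxygen of H2O attacks the carbocation, forming a C–O bond and an oxonium ion (a protonated alcohol).
Step 4: Proton transfer from the O–H of the oxonium ion to H2O completes the catalytic cycle and yields the alcohol.
Total: 4 elementary steps.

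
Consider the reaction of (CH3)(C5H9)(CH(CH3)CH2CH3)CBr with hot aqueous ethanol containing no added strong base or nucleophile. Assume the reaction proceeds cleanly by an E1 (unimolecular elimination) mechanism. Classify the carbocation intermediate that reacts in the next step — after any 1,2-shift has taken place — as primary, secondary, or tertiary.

Step 1: Ionisation: the C–Br σ-bond cleaves heterolytically; both bonding electrons depart with Br⁻, leaving a tertiary carbocation at the α-carbon.
No single 1,2-shift to an adjacent carbon would give a more-substituted cation, so no rearrangement occurs.

tertiary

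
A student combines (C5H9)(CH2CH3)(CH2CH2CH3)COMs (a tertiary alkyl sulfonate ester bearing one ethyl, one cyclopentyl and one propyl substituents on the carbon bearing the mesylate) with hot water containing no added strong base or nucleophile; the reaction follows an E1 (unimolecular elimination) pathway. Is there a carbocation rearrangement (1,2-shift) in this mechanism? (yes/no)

The first-formed carbocation is tertiary.
No single 1,2-shift to an adjacent carbon would produce a more-substituted cation than the one already present, so no rearrangement occurs.

no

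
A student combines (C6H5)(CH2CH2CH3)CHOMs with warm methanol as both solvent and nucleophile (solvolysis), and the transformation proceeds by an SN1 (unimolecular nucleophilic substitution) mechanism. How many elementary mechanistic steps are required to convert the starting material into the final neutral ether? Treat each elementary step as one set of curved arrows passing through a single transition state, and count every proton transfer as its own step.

3

Step 1: Unassisted departure of MsO⁻ (taking the C–O bonding pair) generates a secondary carbocation.
(No 1,2-shift: no single shift to an adjacent carbon would give a more stable cation.)
Step 2: CH3OH donates an oxygen lone pair into the empty p orbital of the cation, giving a protonated ether (an oxonium ion).
Step 3: A second solvent molecule removes the proton on oxygen, giving the neutral ether product.
Total: 3 elementary steps.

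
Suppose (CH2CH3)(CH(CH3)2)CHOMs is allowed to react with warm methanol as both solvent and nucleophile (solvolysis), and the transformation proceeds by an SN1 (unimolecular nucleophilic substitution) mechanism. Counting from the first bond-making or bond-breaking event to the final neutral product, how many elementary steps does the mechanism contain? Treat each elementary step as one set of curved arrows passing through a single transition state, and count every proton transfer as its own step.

Step 1: Unassisted departure of MsO⁻ (taking the C–O bonding pair) generates a secondary carbocation.
Step 2: Carbocation rearrangement: a 1,2-hydride shift from the adjacent isopropyl carbon converts the initially-formed secondary cation into the more stable tertiary cation.
Step 3: Nucleophilic capture: the oxygen of CH3OH bonds to the cationic carbon, producing an oxonium-ion intermediate.
Step 4: Proton transfer from the O–H of the oxonium ion to a solvent molecule delivers the neutral ether.
Total: 4 elementary steps.

4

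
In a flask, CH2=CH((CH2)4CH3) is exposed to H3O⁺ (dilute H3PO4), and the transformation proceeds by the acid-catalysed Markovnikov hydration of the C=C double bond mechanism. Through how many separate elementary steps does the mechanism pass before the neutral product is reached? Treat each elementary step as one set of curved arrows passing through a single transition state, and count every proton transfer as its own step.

Step 1: Electrophilic addition begins with the π(C=C) electrons forming a bond to the proton of H3O⁺. Following Markovnikov's rule, the resulting cation is secondary. H2O is released.
(No 1,2-shift: no single shift to an adjacent carbon would give a more stable cation.)
Step 2: Nucleophilic capture of the cation by H2O produces the protonated alcohol (an oxonium ion).
Step 3: Deprotonation of the oxonium ion by a water molecule delivers the neutral alcohol and regenerates the acid catalyst.
Total: 3 elementary steps.

3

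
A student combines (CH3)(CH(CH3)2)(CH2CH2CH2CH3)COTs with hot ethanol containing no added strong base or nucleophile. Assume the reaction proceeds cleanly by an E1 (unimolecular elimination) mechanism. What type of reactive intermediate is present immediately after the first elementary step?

tertiary carbocation

Step 1: Rate-determining heterolysis of the C–O bond gives TsO⁻ and a tertiary carbocation.
After step 1 the species present is a tertiary carbocation.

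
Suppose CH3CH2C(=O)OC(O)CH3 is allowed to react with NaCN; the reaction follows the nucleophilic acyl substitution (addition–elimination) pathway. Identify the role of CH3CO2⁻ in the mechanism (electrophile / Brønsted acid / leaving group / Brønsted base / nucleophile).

leaving group

Step 2: Elimination step: re-formation of the carbonyl π bond drives out CH3CO2⁻, giving the new acyl compound.
CH3CO2⁻ departs with both electrons of the breaking σ-bond — that is the definition of a leaving group.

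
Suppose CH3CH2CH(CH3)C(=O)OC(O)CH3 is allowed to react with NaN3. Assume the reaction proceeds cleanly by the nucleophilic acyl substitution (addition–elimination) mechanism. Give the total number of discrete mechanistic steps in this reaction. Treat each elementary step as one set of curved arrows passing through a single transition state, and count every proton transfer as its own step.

Step 1: N3⁻ adds to the carbonyl carbon; the C=O π electrons shift onto oxygen and a tetrahedral alkoxide intermediate forms.
Step 2: An oxygen lone pair re-forms the C=O π bond as the C–O σ-bond breaks; CH3CO2⁻ is expelled.
Total: 2 elementary steps.

2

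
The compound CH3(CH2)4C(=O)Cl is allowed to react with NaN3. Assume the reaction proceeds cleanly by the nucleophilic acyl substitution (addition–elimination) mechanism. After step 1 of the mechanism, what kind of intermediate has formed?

tetrahedral intermediate

Step 1: Nucleophilic addition of N3⁻ to the acyl carbon breaks the π(C=O) bond and yields a tetrahedral, anionic intermediate.
After step 1 the species present is a tetrahedral intermediate.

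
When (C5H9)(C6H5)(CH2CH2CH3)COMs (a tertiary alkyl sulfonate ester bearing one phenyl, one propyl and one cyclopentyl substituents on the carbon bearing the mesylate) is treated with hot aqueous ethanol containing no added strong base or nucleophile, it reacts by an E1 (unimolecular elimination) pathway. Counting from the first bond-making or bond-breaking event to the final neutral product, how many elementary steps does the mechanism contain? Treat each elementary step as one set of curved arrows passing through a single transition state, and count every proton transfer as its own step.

Step 1: Unassisted departure of MsO⁻ (taking the C–O bonding pair) generates a tertiary carbocation.
(No 1,2-shift: no single shift to an adjacent carbon would give a more stable cation.)
Step 2: A weak base (a water (or ethanol) molecule from the solvent) removes a proton from a carbon adjacent to the cationic centre; the electrons of that C–H bond become the new π(C=C) bond, giving the alkene.
Total: 2 elementary steps.

2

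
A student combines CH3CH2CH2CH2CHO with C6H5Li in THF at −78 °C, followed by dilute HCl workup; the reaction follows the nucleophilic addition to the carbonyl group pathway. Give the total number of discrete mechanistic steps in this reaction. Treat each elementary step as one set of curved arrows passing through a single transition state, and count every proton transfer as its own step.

2

Step 1: the carbanion-like carbon of C6H5Li attacks the sp² carbonyl carbon; the C=O π bond breaks and the electrons end up as a lone pair on the alkoxide oxygen of the tetrahedral intermediate.
Step 2: On dilute HCl workup the alkoxide oxygen is protonated, giving an alcohol.
Total: 2 elementary steps.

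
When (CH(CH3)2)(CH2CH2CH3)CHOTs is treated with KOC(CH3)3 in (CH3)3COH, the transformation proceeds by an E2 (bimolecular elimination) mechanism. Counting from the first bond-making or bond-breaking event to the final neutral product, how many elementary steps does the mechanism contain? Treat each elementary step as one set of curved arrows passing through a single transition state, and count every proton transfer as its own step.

1

Step 1: Concerted anti-periplanar elimination: (CH3)3CO⁻ abstracts a β-H while TsO⁻ leaves, and the C–H electrons become the new C=C π bond — all in a single transition state.
Total: 1 elementary step.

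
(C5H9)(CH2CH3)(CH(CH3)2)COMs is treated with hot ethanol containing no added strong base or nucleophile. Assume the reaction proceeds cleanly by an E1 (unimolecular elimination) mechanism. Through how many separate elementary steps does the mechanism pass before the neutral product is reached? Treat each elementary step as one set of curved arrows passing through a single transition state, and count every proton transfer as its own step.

Step 1: Unassisted departure of MsO⁻ (taking the C–O bonding pair) generates a tertiary carbocation.
(No 1,2-shift: no single shift to an adjacent carbon would give a more stable cation.)
Step 2: An ethanol molecule (solvent) deprotonates a β-carbon; as the C–H bond breaks, those electrons form the new alkene π bond.
Total: 2 elementary steps.

2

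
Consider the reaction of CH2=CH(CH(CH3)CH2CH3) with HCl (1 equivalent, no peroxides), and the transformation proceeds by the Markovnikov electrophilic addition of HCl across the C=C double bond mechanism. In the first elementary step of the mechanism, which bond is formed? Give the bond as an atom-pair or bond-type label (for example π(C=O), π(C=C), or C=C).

Step 1: Protonation of the alkene by HCl: the π bond acts as the nucleophile and picks up H⁺, giving the more stable (Markovnikov) secondary carbocation. The H–Cl bond breaks heterolytically, releasing Cl⁻.
The bond formed in this step is the C–H bond.

C–H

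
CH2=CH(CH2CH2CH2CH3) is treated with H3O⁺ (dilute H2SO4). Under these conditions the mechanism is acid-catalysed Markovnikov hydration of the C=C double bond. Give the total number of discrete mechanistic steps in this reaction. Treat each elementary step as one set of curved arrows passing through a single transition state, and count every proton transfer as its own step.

3

Step 1: The π electrons of the C=C bond attack a proton of H3O⁺; Markovnikov addition places the new C–H on the less-substituted alkene carbon, so the positive charge ends up on the more-substituted carbon — a secondary carbocation. H2O is released.
(No 1,2-shift: no single shift to an adjacent carbon would give a more stable cation.)
Step 2: Nucleophilic capture of the cation by H2O produces the protonated alcohol (an oxonium ion).
Step 3: Deprotonation of the oxonium ion by a water molecule delivers the neutral alcohol and regenerates the acid catalyst.
Total: 3 elementary steps.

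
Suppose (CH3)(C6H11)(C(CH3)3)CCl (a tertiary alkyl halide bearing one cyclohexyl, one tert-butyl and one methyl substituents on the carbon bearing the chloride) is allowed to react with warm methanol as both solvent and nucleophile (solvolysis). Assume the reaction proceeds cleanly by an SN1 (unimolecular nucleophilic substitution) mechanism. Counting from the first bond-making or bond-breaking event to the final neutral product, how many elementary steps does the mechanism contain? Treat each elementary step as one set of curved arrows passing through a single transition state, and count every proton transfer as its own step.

Step 1: Unassisted departure of Cl⁻ (taking the C–Cl bonding pair) generates a tertiary carbocation.
(No 1,2-shift: no single shift to an adjacent carbon would give a more stable cation.)
Step 2: A lone pair on the oxygen of CH3OH attacks the carbocation, forming a new C–O σ-bond and an oxonium ion.
Step 3: A second solvent molecule removes the proton on oxygen, giving the neutral ether product.
Total: 3 elementary steps.

3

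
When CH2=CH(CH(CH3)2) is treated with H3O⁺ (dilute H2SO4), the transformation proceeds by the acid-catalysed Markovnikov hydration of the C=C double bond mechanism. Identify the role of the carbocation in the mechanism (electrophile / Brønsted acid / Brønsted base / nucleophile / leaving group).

electrophile

Step 3: A lone pair on the oxygen of H2O attacks the carbocation, forming a C–O bond and an oxonium ion (a protonated alcohol).
The carbocation accepts an electron pair into an empty or π* orbital — it is the electrophile.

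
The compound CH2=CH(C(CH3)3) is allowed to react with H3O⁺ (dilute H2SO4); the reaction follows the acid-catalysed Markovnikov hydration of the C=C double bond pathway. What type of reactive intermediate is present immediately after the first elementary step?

Step 1: Electrophilic addition begins with the π(C=C) electrons forming a bond to the proton of H3O⁺. Following Markovnikov's rule, the resulting cation is secondary. H2O is released.
After step 1 the species present is a secondary carbocation.

secondary carbocation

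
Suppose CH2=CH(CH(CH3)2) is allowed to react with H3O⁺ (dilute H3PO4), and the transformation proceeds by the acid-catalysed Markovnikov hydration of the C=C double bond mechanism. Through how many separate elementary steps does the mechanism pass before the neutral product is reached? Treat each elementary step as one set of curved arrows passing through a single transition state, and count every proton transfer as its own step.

Step 1: The π electrons of the C=C bond attack a proton of H3O⁺; Markovnikov addition places the new C–H on the less-substituted alkene carbon, so the positive charge ends up on the more-substituted carbon — a secondary carbocation. H2O is released.
Step 2: A 1,2-hydride shift from the adjacent isopropyl carbon moves the positive charge from the secondary centre to an adjacent carbon, generating a more stable tertiary carbocation.
Step 3: Water acts as the nucleophile: an oxygen lone pair bonds to the cationic carbon, giving an oxonium-ion intermediate.
Step 4: Proton transfer from the O–H of the oxonium ion to H2O completes the catalytic cycle and yields the alcohol.
Total: 4 elementary steps.

4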